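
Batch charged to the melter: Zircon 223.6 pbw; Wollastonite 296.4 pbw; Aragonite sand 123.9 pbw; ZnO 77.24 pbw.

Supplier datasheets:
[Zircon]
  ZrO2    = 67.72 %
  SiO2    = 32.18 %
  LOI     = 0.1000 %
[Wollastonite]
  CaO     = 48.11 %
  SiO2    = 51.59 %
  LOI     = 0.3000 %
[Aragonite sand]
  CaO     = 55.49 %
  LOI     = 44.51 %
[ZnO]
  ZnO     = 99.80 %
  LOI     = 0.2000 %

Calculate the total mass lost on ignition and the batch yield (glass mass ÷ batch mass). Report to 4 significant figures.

LOI loss = 56.42 pbw; glass = 664.7 pbw; yield = 92.18%

Exact precision is carried at all times — working values are printed with 4-significant-figure rounding in the printout — each reported figure is rounded just once. All derived quantities (the totals, yield, LOI, net glass mass, four oxide percentages) are rebuilt at full precision from the batch weights for 664.7 pbw of glass as written in question or answer.
Each material's LOI contribution:
  Zircon: 223.6 × 0.001000 = 0.2236 pbw
  Wollastonite: 296.4 × 0.003000 = 0.8892 pbw
  Aragonite sand: 123.9 × 0.4451 = 55.15 pbw
  ZnO: 77.24 × 0.002000 = 0.1545 pbw
Total LOI = 56.42 pbw
Glass = batch − LOI = 721.1 − 56.42 = 664.7 pbw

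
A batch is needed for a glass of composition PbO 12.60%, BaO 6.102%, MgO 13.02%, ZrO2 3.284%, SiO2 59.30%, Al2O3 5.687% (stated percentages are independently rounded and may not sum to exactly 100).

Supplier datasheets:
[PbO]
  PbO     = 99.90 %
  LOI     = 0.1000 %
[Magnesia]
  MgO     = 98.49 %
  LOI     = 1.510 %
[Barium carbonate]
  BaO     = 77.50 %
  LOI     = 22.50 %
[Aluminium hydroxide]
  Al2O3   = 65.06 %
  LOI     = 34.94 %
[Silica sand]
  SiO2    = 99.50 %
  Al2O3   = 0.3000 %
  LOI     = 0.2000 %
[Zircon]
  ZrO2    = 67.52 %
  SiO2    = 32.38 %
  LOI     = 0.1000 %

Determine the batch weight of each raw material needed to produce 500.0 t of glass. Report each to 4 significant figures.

Batch per 500.0 t glass:
  PbO: 63.06 t
  Magnesia: 66.10 t
  Barium carbonate: 39.37 t
  Aluminium hydroxide: 42.37 t
  Silica sand: 290.1 t
  Zircon: 24.32 t
Total batch = 525.3 t; LOI loss = 25.33 t; yield = 95.18%

All arithmetic holds exact precision from first step to last — in-progress results are printed (rounded to 4 significant figures) between the steps; every reported result includes exactly one rounding; the derived quantities, which include the yield, glass mass, LOI, the six compositions, totals, are computed at full precision, exactly as printed in the problem or answer text, from the batch weights per 500.0 t of glass.
Target oxide masses per 500.0 t glass:
  PbO: 12.60% × 500.0 = 63.00 t
  BaO: 6.102% × 500.0 = 30.51 t
  MgO: 13.02% × 500.0 = 65.10 t
  ZrO2: 3.284% × 500.0 = 16.42 t
  SiO2: 59.30% × 500.0 = 296.5 t
  Al2O3: 5.687% × 500.0 = 28.44 t
A balance pass over the oxides, on the weights just shown, against the basis in use (oxide sums agree with the targets exact up to rounding of places):
  PbO: 63.06·0.9990 = 63.00 t (target 63.00 t)
  BaO: 39.37·0.7750 = 30.51 t (target 30.51 t)
  MgO: 66.10·0.9849 = 65.10 t (target 65.10 t)
  ZrO2: 24.32·0.6752 = 16.42 t (target 16.42 t)
  SiO2: 290.1·0.9950 + 24.32·0.3238 = 296.5 t (target 296.5 t)
  Al2O3: 42.37·0.6506 + 290.1·0.003000 = 28.44 t (target 28.44 t)
Glass-mass bookkeeping: the batch minus its LOI: 500.0 t (the Σ of target masses is 500.0 t; basis as stated: 500.0 t — any gap is answer rounding).
Adding the batch up: Σ batch = 525.3 t; loss to ignition Σ batch·LOI = 25.33 t; yield: glass divided by total = 95.18%.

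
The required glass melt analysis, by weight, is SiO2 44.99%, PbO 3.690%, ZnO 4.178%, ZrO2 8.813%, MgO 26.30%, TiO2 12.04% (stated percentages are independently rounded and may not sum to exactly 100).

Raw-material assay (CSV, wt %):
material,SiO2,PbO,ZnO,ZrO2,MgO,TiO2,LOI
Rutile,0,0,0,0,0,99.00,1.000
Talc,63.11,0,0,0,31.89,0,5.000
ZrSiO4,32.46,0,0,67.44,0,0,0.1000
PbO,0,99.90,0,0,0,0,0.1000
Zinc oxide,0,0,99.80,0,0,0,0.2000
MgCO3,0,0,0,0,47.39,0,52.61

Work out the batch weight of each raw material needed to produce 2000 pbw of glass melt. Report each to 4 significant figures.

All internal work maintains exact precision from start to finish — intermediates appear with 4-significant-figure rounding as written; each reported number sees exactly one rounding. The derived quantities (glass mass, LOI, six oxide percentages, yield, the totals) are carried from the weighed amounts on 2000 pbw of glass at full float precision as set out in the problem or answer text.
Oxide-by-oxide targets in 2000 pbw glass melt:
  SiO2: 44.99% × 2000 = 899.8 pbw
  PbO: 3.690% × 2000 = 73.80 pbw
  ZnO: 4.178% × 2000 = 83.56 pbw
  ZrO2: 8.813% × 2000 = 176.3 pbw
  MgO: 26.30% × 2000 = 526.0 pbw
  TiO2: 12.04% × 2000 = 240.8 pbw
Balance tally, oxide-wise, using the reported weights, under the basis named above (delivered sums recover each target within answer rounding):
  SiO2: 1291·0.6311 + 261.4·0.3246 = 899.6 pbw (target 899.8 pbw)
  PbO: 73.87·0.9990 = 73.80 pbw (target 73.80 pbw)
  ZnO: 83.73·0.9980 = 83.56 pbw (target 83.56 pbw)
  ZrO2: 261.4·0.6744 = 176.3 pbw (target 176.3 pbw)
  MgO: 1291·0.3189 + 241.0·0.4739 = 525.9 pbw (target 526.0 pbw)
  TiO2: 243.2·0.9900 = 240.8 pbw (target 240.8 pbw)
Glass-mass bookkeeping: net batch after ignition = 2000 pbw (summing oxide targets gives 2000 pbw; with the basis standing at 2000 pbw — any gap is answer rounding).
Whole-batch sum: Σ batch = 2194 pbw; LOI removed, Σ of batch·LOI: 194.3 pbw; the yield ratio, glass ÷ batch: 91.15%.

Batch per 2000 pbw glass melt:
  Rutile: 243.2 pbw
  Talc: 1291 pbw
  ZrSiO4: 261.4 pbw
  PbO: 73.87 pbw
  Zinc oxide: 83.73 pbw
  MgCO3: 241.0 pbw
Total batch = 2194 pbw; LOI loss = 194.3 pbw; yield = 91.15%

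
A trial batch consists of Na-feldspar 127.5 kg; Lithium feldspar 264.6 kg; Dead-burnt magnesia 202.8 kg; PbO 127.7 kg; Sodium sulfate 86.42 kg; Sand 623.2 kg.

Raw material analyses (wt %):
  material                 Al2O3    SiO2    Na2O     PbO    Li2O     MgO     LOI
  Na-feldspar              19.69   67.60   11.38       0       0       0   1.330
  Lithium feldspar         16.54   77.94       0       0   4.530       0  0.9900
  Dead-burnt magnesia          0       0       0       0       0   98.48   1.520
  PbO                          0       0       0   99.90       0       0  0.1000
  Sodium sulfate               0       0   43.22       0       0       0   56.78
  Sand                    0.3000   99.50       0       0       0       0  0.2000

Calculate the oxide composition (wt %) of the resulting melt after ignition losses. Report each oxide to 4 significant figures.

Glass mass = 1374 kg (batch 1432 − LOI 57.84).
Composition: Al2O3 5.147%, SiO2 66.39%, Na2O 3.773%, PbO 9.282%, Li2O 0.8721%, MgO 14.53%

In-progress results are shown, with 4-significant-digit rounding, in the printout — exact precision is held end to end — a single rounding produces every reported figure — all derived quantities, including yield, the six compositions, net glass mass, LOI, totals, are carried from the weighed amounts per 1374 kg of glass in full precision, as they appear in problem or answer.
Oxide masses out of the charge:
  Al2O3: 127.5·0.1969 + 264.6·0.1654 + 623.2·0.003000 = 70.74 kg
  SiO2: 127.5·0.6760 + 264.6·0.7794 + 623.2·0.9950 = 912.5 kg
  Na2O: 127.5·0.1138 + 86.42·0.4322 = 51.86 kg
  PbO: 127.7·0.9990 = 127.6 kg
  Li2O: 264.6·0.04530 = 11.99 kg
  MgO: 202.8·0.9848 = 199.7 kg
LOI: 127.5·0.01330 + 264.6·0.009900 + 202.8·0.01520 + 127.7·0.001000 + 86.42·0.5678 + 623.2·0.002000 = 57.84 kg
Net of LOI, the glass mass = 1432 − 57.84 = 1374 kg (matching Σ of the oxides)
each oxide over glass, ×100, is wt %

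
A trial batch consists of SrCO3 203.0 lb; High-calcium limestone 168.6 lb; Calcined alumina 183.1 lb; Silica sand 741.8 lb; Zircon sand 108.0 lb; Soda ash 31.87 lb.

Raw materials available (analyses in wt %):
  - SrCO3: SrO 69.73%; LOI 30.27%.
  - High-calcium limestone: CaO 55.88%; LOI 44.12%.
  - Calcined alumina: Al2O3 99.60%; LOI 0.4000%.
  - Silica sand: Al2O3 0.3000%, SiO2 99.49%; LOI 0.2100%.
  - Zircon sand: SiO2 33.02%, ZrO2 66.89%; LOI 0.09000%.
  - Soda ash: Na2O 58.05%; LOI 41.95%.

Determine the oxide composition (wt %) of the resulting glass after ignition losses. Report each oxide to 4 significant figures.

Glass mass = 1285 lb (batch 1436 − LOI 151.6).
Composition: Al2O3 14.37%, SrO 11.02%, Na2O 1.440%, CaO 7.333%, SiO2 60.22%, ZrO2 5.623%

The whole derivation runs at full float precision at all times — values along the way are rounded off to 4 significant digits as shown. Every reported number includes exactly one rounding. All derived quantities (yield, ignition loss, the six compositions, net glass mass, the totals) are carried from the batch weights on 1285 lb of glass at exact precision as quoted within problem or answer.
Per-oxide mass from batch:
  Al2O3: 183.1·0.9960 + 741.8·0.003000 = 184.6 lb
  SrO: 203.0·0.6973 = 141.6 lb
  Na2O: 31.87·0.5805 = 18.50 lb
  CaO: 168.6·0.5588 = 94.21 lb
  SiO2: 741.8·0.9949 + 108.0·0.3302 = 773.7 lb
  ZrO2: 108.0·0.6689 = 72.24 lb
LOI: 203.0·0.3027 + 168.6·0.4412 + 183.1·0.004000 + 741.8·0.002100 + 108.0·9.000e-04 + 31.87·0.4195 = 151.6 lb
Net of LOI, the glass mass = 1436 − 151.6 = 1285 lb (= the summed oxide contributions)
percent share: oxide ÷ glass, ×100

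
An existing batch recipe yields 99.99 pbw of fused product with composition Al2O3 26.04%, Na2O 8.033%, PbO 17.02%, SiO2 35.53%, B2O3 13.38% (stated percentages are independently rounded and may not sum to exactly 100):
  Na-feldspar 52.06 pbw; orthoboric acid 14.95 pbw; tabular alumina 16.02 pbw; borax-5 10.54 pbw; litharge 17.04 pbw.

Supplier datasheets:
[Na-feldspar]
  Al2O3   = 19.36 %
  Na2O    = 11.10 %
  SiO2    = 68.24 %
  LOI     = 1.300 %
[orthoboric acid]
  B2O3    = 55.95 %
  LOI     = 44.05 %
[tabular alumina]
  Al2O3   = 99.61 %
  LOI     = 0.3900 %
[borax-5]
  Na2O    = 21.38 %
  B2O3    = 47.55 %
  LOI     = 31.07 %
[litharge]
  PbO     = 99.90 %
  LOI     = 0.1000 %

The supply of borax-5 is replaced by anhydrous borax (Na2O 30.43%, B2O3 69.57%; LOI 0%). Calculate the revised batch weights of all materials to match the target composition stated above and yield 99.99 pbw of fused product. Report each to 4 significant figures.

In-progress results are printed (rounded to four significant digits) at each printed step; all arithmetic keeps full float precision from first step to last — each reported figure is rounded exactly once; derived quantities, including LOI, net glass mass, totals, five oxide percentages, yield, are re-derived using the weight values per 99.99 pbw of glass at exact precision as they appear in the problem or answer text.
Per-oxide target masses for 99.99 pbw fused product:
  Al2O3: 26.04% × 99.99 = 26.04 pbw
  Na2O: 8.033% × 99.99 = 8.032 pbw
  PbO: 17.02% × 99.99 = 17.02 pbw
  SiO2: 35.53% × 99.99 = 35.53 pbw
  B2O3: 13.38% × 99.99 = 13.38 pbw
Mass-balance tally per oxide with the batch weights as given, per the basis as stated (target by target, the sums agree net of answer rounding effects):
  Al2O3: 52.06·0.1936 + 16.02·0.9961 = 26.04 pbw (target 26.04 pbw)
  Na2O: 52.06·0.1110 + 7.405·0.3043 = 8.032 pbw (target 8.032 pbw)
  PbO: 17.04·0.9990 = 17.02 pbw (target 17.02 pbw)
  SiO2: 52.06·0.6824 = 35.53 pbw (target 35.53 pbw)
  B2O3: 14.70·0.5595 + 7.405·0.6957 = 13.38 pbw (target 13.38 pbw)
Auditing the glass mass value: total charge less LOI = 99.99 pbw (the Σ of target masses is 99.99 pbw; basis as stated: 99.99 pbw — differing by rounding only).
Batch total: Σ batch = 107.2 pbw; the LOI term Σ batch·LOI equals 7.232 pbw; as yield: glass ÷ batch → 93.26%.

Revised batch per 99.99 pbw fused product:
  Na-feldspar: 52.06 pbw
  orthoboric acid: 14.70 pbw
  tabular alumina: 16.02 pbw
  anhydrous borax: 7.405 pbw
  litharge: 17.04 pbw
Total batch = 107.2 pbw; LOI loss = 7.232 pbw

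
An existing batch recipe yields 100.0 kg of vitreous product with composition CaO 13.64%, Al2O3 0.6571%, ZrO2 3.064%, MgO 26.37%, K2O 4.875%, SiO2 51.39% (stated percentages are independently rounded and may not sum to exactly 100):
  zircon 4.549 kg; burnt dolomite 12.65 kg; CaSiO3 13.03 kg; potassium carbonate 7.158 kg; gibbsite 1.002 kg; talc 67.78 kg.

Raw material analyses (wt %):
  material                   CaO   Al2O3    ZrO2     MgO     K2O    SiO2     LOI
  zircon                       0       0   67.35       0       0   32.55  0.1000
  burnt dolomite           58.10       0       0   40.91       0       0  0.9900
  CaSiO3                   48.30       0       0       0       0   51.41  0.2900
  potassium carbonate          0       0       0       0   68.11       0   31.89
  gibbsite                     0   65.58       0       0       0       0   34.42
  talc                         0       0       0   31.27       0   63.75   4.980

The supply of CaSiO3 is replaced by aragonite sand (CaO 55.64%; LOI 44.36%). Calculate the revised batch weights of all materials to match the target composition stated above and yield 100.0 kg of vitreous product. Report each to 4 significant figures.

In-progress results are displayed (rounded to 4 significant figures) within the worked lines; the working math carries exact precision all the way through. Every reported result is rounded exactly once — the derived quantities (yield, net glass mass, the six compositions, ignition loss, the totals) are recomputed from the batch weights at 100.0 kg of glass at full precision as quoted within either problem or answer.
Per-oxide target masses for 100.0 kg vitreous product:
  CaO: 13.64% × 100.0 = 13.64 kg
  Al2O3: 0.6571% × 100.0 = 0.6571 kg
  ZrO2: 3.064% × 100.0 = 3.064 kg
  MgO: 26.37% × 100.0 = 26.37 kg
  K2O: 4.875% × 100.0 = 4.875 kg
  SiO2: 51.39% × 100.0 = 51.39 kg
Mass-balance tally per oxide per the reported batch figures, for the quoted basis mass (target by target, the sums agree within answer rounding):
  CaO: 4.618·0.5810 + 19.69·0.5564 = 13.64 kg (target 13.64 kg)
  Al2O3: 1.002·0.6558 = 0.6571 kg (target 0.6571 kg)
  ZrO2: 4.549·0.6735 = 3.064 kg (target 3.064 kg)
  MgO: 4.618·0.4091 + 78.29·0.3127 = 26.37 kg (target 26.37 kg)
  K2O: 7.158·0.6811 = 4.875 kg (target 4.875 kg)
  SiO2: 4.549·0.3255 + 78.29·0.6375 = 51.39 kg (target 51.39 kg)
Glass-mass closure: the batch minus its LOI: 100.0 kg (per-oxide target masses sum to 100.0 kg; the stated basis being 100.0 kg — any gap is answer rounding).
Batch grand total — Σ batch = 115.3 kg; LOI loss = Σ batch·LOI = 15.31 kg; yield: glass divided by total = 86.72%.

Revised batch per 100.0 kg vitreous product:
  zircon: 4.549 kg
  burnt dolomite: 4.618 kg
  aragonite sand: 19.69 kg
  potassium carbonate: 7.158 kg
  gibbsite: 1.002 kg
  talc: 78.29 kg
Total batch = 115.3 kg; LOI loss = 15.31 kg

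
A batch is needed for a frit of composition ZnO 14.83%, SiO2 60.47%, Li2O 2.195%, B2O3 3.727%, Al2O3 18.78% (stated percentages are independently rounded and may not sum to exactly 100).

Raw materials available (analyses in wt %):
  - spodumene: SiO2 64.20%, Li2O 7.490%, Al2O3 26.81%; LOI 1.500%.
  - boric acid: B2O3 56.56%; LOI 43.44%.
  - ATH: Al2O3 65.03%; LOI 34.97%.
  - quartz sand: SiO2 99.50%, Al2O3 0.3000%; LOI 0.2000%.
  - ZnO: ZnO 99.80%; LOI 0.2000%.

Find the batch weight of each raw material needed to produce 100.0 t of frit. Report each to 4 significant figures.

The working math carries full precision through the solve; intermediates are shown, rounded to four significant figures, in the working. Each reported result includes exactly one rounding; the derived quantities (ignition loss, five oxide percentages, totals, the yield, net glass mass) are computed starting from the weights on 100.0 t of glass at full precision, precisely as stated by the problem or answer text.
Target oxide masses per 100.0 t frit:
  ZnO: 14.83% × 100.0 = 14.83 t
  SiO2: 60.47% × 100.0 = 60.47 t
  Li2O: 2.195% × 100.0 = 2.195 t
  B2O3: 3.727% × 100.0 = 3.727 t
  Al2O3: 18.78% × 100.0 = 18.78 t
Mass-balance tally per oxide working from each reported weight, per the basis as stated (target by target, the sums agree net of answer rounding effects):
  ZnO: 14.86·0.9980 = 14.83 t (target 14.83 t)
  SiO2: 29.31·0.6420 + 41.87·0.9950 = 60.48 t (target 60.47 t)
  Li2O: 29.31·0.07490 = 2.195 t (target 2.195 t)
  B2O3: 6.589·0.5656 = 3.727 t (target 3.727 t)
  Al2O3: 29.31·0.2681 + 16.60·0.6503 + 41.87·0.003000 = 18.78 t (target 18.78 t)
Glass-mass bookkeeping: batch total minus LOI = 100.0 t (the Σ of target masses is 100.0 t; basis as stated: 100.0 t — gaps are rounding artifacts).
Total batch = Σ batch = 109.2 t; loss to ignition Σ batch·LOI = 9.220 t; yield: glass divided by total = 91.56%.

Batch per 100.0 t frit:
  spodumene: 29.31 t
  boric acid: 6.589 t
  ATH: 16.60 t
  quartz sand: 41.87 t
  ZnO: 14.86 t
Total batch = 109.2 t; LOI loss = 9.220 t; yield = 91.56%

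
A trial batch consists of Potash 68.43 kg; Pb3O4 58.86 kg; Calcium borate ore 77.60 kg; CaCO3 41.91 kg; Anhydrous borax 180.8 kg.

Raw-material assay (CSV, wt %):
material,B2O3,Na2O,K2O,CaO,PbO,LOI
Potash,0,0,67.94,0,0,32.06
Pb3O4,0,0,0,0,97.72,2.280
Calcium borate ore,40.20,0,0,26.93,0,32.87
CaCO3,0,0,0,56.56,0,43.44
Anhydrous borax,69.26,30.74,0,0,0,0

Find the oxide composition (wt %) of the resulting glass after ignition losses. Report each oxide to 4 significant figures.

Glass mass = 360.6 kg (batch 427.6 − LOI 66.99).
Composition: B2O3 43.38%, Na2O 15.41%, K2O 12.89%, CaO 12.37%, PbO 15.95%

Working values appear, with 4-significant-figure rounding, at each printed step. Full float precision is kept all the way through; each reported value is rounded a single time; the derived quantities, including yield, totals, glass mass, the five compositions, LOI, are carried from the batch weights for 360.6 kg of glass in full float precision, as quoted within the question or the answer.
Oxide-by-oxide delivered mass:
  B2O3: 77.60·0.4020 + 180.8·0.6926 = 156.4 kg
  Na2O: 180.8·0.3074 = 55.58 kg
  K2O: 68.43·0.6794 = 46.49 kg
  CaO: 77.60·0.2693 + 41.91·0.5656 = 44.60 kg
  PbO: 58.86·0.9772 = 57.52 kg
LOI: 68.43·0.3206 + 58.86·0.02280 + 77.60·0.3287 + 41.91·0.4344 = 66.99 kg
Glass = total batch minus LOI = 427.6 − 66.99 = 360.6 kg (= the summed oxide contributions)
percent by weight: oxide/glass ×100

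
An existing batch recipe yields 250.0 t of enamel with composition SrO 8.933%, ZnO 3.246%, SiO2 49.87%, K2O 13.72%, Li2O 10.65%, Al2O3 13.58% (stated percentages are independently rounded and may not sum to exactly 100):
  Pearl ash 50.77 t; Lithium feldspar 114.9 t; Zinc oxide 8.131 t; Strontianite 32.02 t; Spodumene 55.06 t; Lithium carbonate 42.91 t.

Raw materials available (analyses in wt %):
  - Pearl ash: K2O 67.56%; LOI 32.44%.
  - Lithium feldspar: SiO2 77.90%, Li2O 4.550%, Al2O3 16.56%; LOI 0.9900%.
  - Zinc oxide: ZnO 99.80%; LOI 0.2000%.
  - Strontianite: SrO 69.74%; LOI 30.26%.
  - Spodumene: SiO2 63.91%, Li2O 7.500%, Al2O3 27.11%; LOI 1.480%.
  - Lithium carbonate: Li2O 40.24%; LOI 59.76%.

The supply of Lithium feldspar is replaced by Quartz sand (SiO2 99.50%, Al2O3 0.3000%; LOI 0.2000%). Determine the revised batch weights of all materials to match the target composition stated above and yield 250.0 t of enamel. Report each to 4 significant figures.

All arithmetic maintains full precision in all steps. Values along the way are displayed, rounded to 4 significant digits, at each printed step — every reported figure includes exactly one rounding; derived quantities (totals, glass mass, six oxide percentages, LOI, the yield) are computed using the weight values per 250.0 t of glass in exact precision precisely as stated by either problem or answer.
Oxide-by-oxide targets in 250.0 t enamel:
  SrO: 8.933% × 250.0 = 22.33 t
  ZnO: 3.246% × 250.0 = 8.115 t
  SiO2: 49.87% × 250.0 = 124.7 t
  K2O: 13.72% × 250.0 = 34.30 t
  Li2O: 10.65% × 250.0 = 26.62 t
  Al2O3: 13.58% × 250.0 = 33.95 t
Mass-balance tally per oxide using the reported weights, against the basis in use (sum by sum, the targets are met up to rounding of the answer):
  SrO: 32.02·0.6974 = 22.33 t (target 22.33 t)
  ZnO: 8.131·0.9980 = 8.115 t (target 8.115 t)
  SiO2: 45.19·0.9950 + 124.7·0.6391 = 124.7 t (target 124.7 t)
  K2O: 50.77·0.6756 = 34.30 t (target 34.30 t)
  Li2O: 124.7·0.07500 + 42.92·0.4024 = 26.62 t (target 26.62 t)
  Al2O3: 45.19·0.003000 + 124.7·0.2711 = 33.94 t (target 33.95 t)
Glass mass check: batch total minus LOI = 250.0 t (per-oxide target masses sum to 250.0 t; stated basis 250.0 t — differing by rounding only).
Total batch = Σ batch = 303.7 t; ignition loss, Σ(batch × LOI) = 53.76 t; yield = glass ÷ total batch = 82.30%.

Revised batch per 250.0 t enamel:
  Pearl ash: 50.77 t
  Quartz sand: 45.19 t
  Zinc oxide: 8.131 t
  Strontianite: 32.02 t
  Spodumene: 124.7 t
  Lithium carbonate: 42.92 t
Total batch = 303.7 t; LOI loss = 53.76 t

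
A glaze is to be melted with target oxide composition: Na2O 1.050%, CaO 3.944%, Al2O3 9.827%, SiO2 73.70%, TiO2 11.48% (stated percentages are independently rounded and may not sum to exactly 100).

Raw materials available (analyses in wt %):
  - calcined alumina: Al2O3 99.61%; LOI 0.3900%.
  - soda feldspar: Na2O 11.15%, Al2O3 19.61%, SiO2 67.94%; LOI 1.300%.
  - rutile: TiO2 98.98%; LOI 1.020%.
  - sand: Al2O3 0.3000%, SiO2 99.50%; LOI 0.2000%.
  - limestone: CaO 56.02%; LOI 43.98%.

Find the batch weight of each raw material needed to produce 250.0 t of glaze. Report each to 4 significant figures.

All internal work maintains full float precision at all times. Values along the way are displayed (rounded to 4 significant digits) at each printed step. A single rounding yields each reported value — the derived quantities (totals, ignition loss, five oxide percentages, the yield, glass mass) are re-derived from the batch weights for 250.0 t of glass in full float precision as given in question or answer.
Per-oxide target masses for 250.0 t glaze:
  Na2O: 1.050% × 250.0 = 2.625 t
  CaO: 3.944% × 250.0 = 9.860 t
  Al2O3: 9.827% × 250.0 = 24.57 t
  SiO2: 73.70% × 250.0 = 184.2 t
  TiO2: 11.48% × 250.0 = 28.70 t
Mass-balance tally per oxide applying the batch weights above, at the basis given (delivered sums recover each target exact up to rounding of places):
  Na2O: 23.54·0.1115 = 2.625 t (target 2.625 t)
  CaO: 17.60·0.5602 = 9.860 t (target 9.860 t)
  Al2O3: 19.52·0.9961 + 23.54·0.1961 + 169.1·0.003000 = 24.57 t (target 24.57 t)
  SiO2: 23.54·0.6794 + 169.1·0.9950 = 184.2 t (target 184.2 t)
  TiO2: 29.00·0.9898 = 28.70 t (target 28.70 t)
Glass-mass bookkeeping: total batch − LOI = 250.0 t (targets for the oxides total 250.0 t; with the basis standing at 250.0 t — gaps are rounding artifacts).
Summing the batch: Σ batch = 258.8 t; the LOI term Σ batch·LOI equals 8.757 t; yield: glass divided by total = 96.62%.

Batch per 250.0 t glaze:
  calcined alumina: 19.52 t
  soda feldspar: 23.54 t
  rutile: 29.00 t
  sand: 169.1 t
  limestone: 17.60 t
Total batch = 258.8 t; LOI loss = 8.757 t; yield = 96.62%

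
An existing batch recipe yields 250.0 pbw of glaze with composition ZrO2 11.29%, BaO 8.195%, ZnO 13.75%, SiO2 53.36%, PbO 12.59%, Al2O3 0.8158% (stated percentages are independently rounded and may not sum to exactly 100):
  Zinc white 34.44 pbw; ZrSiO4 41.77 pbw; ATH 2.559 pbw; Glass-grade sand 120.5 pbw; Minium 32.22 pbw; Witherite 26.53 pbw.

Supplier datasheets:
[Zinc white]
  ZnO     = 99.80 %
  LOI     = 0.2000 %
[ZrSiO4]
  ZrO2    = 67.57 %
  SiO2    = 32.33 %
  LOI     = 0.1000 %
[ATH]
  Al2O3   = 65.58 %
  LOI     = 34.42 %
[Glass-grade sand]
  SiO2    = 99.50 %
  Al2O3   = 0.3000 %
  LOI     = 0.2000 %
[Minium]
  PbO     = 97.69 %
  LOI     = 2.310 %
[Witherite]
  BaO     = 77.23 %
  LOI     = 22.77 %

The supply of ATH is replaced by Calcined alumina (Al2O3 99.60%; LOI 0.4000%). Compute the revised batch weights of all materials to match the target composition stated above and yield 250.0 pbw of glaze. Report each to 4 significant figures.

Revised batch per 250.0 pbw glaze:
  Zinc white: 34.44 pbw
  ZrSiO4: 41.77 pbw
  Calcined alumina: 1.685 pbw
  Glass-grade sand: 120.5 pbw
  Minium: 32.22 pbw
  Witherite: 26.53 pbw
Total batch = 257.1 pbw; LOI loss = 7.144 pbw

Every computation carries full float precision from first step to last. Working values are displayed rounded off to 4 significant digits at each printed step. A single rounding yields each reported number; all derived quantities are computed from the weighed amounts for 250.0 pbw of glass at full float precision (ignition loss, yield, the six compositions, the totals, net glass mass), as they appear in the question or the answer.
Oxide mass targets, per 250.0 pbw glaze:
  ZrO2: 11.29% × 250.0 = 28.22 pbw
  BaO: 8.195% × 250.0 = 20.49 pbw
  ZnO: 13.75% × 250.0 = 34.38 pbw
  SiO2: 53.36% × 250.0 = 133.4 pbw
  PbO: 12.59% × 250.0 = 31.48 pbw
  Al2O3: 0.8158% × 250.0 = 2.039 pbw
Per-oxide balance check applying the batch weights above, under the basis named above (oxide sums agree with the targets net of answer rounding effects):
  ZrO2: 41.77·0.6757 = 28.22 pbw (target 28.22 pbw)
  BaO: 26.53·0.7723 = 20.49 pbw (target 20.49 pbw)
  ZnO: 34.44·0.9980 = 34.37 pbw (target 34.38 pbw)
  SiO2: 41.77·0.3233 + 120.5·0.9950 = 133.4 pbw (target 133.4 pbw)
  PbO: 32.22·0.9769 = 31.48 pbw (target 31.48 pbw)
  Al2O3: 1.685·0.9960 + 120.5·0.003000 = 2.040 pbw (target 2.039 pbw)
Glass-mass sanity pass: whole batch net of LOI = 250.0 pbw (per-oxide target masses sum to 250.0 pbw; versus the stated basis of 250.0 pbw — any gap is answer rounding).
Summing the batch: Σ batch = 257.1 pbw; Σ batch·LOI gives LOI loss = 7.144 pbw; as yield: glass ÷ batch → 97.22%.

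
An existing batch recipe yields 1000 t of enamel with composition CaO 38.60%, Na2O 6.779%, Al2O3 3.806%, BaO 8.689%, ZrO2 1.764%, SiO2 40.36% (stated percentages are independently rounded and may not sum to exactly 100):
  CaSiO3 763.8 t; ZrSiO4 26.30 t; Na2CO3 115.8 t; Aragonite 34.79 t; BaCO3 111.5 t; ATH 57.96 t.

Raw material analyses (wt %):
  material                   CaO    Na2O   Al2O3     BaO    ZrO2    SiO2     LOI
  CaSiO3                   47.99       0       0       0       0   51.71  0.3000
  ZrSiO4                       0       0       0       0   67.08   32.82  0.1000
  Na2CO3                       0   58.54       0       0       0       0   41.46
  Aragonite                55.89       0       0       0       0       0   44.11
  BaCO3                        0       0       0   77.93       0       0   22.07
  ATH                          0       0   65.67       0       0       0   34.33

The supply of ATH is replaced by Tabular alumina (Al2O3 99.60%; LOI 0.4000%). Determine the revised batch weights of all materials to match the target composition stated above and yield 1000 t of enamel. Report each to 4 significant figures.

Mid-chain values are displayed, rounded to 4 significant digits, when written out; every computation runs at full precision from first step to last; each reported figure is rounded a single time; all derived quantities (the yield, net glass mass, ignition loss, the six compositions, totals) are rebuilt in exact precision from the batch weights on 1000 t of glass as they appear in the question or the answer.
Oxide mass targets, per 1000 t enamel:
  CaO: 38.60% × 1000 = 386.0 t
  Na2O: 6.779% × 1000 = 67.79 t
  Al2O3: 3.806% × 1000 = 38.06 t
  BaO: 8.689% × 1000 = 86.89 t
  ZrO2: 1.764% × 1000 = 17.64 t
  SiO2: 40.36% × 1000 = 403.6 t
Balance tally, oxide-wise, on the weights just shown, for the quoted basis mass (oxide sums agree with the targets up to rounding of the answer):
  CaO: 763.8·0.4799 + 34.79·0.5589 = 386.0 t (target 386.0 t)
  Na2O: 115.8·0.5854 = 67.79 t (target 67.79 t)
  Al2O3: 38.21·0.9960 = 38.06 t (target 38.06 t)
  BaO: 111.5·0.7793 = 86.89 t (target 86.89 t)
  ZrO2: 26.30·0.6708 = 17.64 t (target 17.64 t)
  SiO2: 763.8·0.5171 + 26.30·0.3282 = 403.6 t (target 403.6 t)
The glass-mass cross-check: net batch after ignition = 1000 t (the Σ of target masses is 1000 t; against the stated basis, 1000 t — any gap is answer rounding).
Batch grand total — Σ batch = 1090 t; ignition loss, Σ(batch × LOI) = 90.44 t; the yield ratio, glass ÷ batch: 91.71%.

Revised batch per 1000 t enamel:
  CaSiO3: 763.8 t
  ZrSiO4: 26.30 t
  Na2CO3: 115.8 t
  Aragonite: 34.79 t
  BaCO3: 111.5 t
  Tabular alumina: 38.21 t
Total batch = 1090 t; LOI loss = 90.44 t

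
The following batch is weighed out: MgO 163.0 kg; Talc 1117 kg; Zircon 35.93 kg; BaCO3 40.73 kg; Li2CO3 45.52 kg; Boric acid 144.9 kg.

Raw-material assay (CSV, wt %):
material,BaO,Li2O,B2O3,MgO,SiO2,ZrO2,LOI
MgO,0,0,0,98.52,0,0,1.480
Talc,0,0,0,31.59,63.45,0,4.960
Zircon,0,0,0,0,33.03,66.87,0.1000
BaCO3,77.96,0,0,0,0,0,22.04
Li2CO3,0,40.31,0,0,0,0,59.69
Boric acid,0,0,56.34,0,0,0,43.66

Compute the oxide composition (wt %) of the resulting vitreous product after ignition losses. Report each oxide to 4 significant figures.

Glass mass = 1390 kg (batch 1547 − LOI 157.3).
Composition: BaO 2.285%, Li2O 1.320%, B2O3 5.874%, MgO 36.94%, SiO2 51.85%, ZrO2 1.729%

All arithmetic runs at full precision in every operation. Mid-chain values are shown, rounded to four significant figures, on the page. Each reported result is rounded a single time. Derived quantities, including ignition loss, glass mass, six oxide percentages, yield, the totals, are computed from the batch weights per 1390 kg of glass in exact precision exactly as printed in question or answer.
Oxide masses out of the charge:
  BaO: 40.73·0.7796 = 31.75 kg
  Li2O: 45.52·0.4031 = 18.35 kg
  B2O3: 144.9·0.5634 = 81.64 kg
  MgO: 163.0·0.9852 + 1117·0.3159 = 513.4 kg
  SiO2: 1117·0.6345 + 35.93·0.3303 = 720.6 kg
  ZrO2: 35.93·0.6687 = 24.03 kg
LOI: 163.0·0.01480 + 1117·0.04960 + 35.93·0.001000 + 40.73·0.2204 + 45.52·0.5969 + 144.9·0.4366 = 157.3 kg
Glass mass = batch − LOI = 1547 − 157.3 = 1390 kg (consistent with Σ oxide mass)
oxide / glass × 100 gives the wt %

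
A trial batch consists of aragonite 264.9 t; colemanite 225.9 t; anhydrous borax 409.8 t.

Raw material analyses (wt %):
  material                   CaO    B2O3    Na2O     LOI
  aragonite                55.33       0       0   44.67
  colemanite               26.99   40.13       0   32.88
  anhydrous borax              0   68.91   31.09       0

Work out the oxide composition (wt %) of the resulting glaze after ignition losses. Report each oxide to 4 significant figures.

Every computation maintains full precision through every step; values along the way are printed, rounded to 4 significant digits, in the printout — each reported figure takes a single rounding. Derived quantities are carried using the weight values at 708.0 t of glass in full float precision (yield, LOI, the three compositions, glass mass, totals) as set out in the problem or answer text.
Delivered oxide masses:
  CaO: 264.9·0.5533 + 225.9·0.2699 = 207.5 t
  B2O3: 225.9·0.4013 + 409.8·0.6891 = 373.0 t
  Na2O: 409.8·0.3109 = 127.4 t
LOI: 264.9·0.4467 + 225.9·0.3288 = 192.6 t
Glass mass = batch − LOI = 900.6 − 192.6 = 708.0 t (consistent with Σ oxide mass)
percent share: oxide ÷ glass, ×100

Glass mass = 708.0 t (batch 900.6 − LOI 192.6).
Composition: CaO 29.31%, B2O3 52.69%, Na2O 18.00%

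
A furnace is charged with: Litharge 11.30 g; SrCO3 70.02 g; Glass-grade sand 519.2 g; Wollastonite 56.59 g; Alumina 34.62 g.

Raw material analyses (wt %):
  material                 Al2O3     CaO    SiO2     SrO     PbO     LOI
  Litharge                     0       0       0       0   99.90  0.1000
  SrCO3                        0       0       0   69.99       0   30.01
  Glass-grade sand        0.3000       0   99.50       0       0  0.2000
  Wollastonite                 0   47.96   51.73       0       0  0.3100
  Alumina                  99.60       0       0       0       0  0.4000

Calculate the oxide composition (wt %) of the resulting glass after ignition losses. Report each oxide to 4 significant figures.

In-progress results appear, with 4-significant-figure rounding, between the steps — the working math holds exact precision at each step; a single rounding finalizes every reported figure — all derived quantities (ignition loss, yield, the five compositions, glass mass, the totals) are re-derived in full precision starting from the weights on 669.4 g of glass, as quoted within the problem or the answer.
What the batch supplies per oxide:
  Al2O3: 519.2·0.003000 + 34.62·0.9960 = 36.04 g
  CaO: 56.59·0.4796 = 27.14 g
  SiO2: 519.2·0.9950 + 56.59·0.5173 = 545.9 g
  SrO: 70.02·0.6999 = 49.01 g
  PbO: 11.30·0.9990 = 11.29 g
LOI: 11.30·0.001000 + 70.02·0.3001 + 519.2·0.002000 + 56.59·0.003100 + 34.62·0.004000 = 22.38 g
Resulting glass, batch − LOI: 691.7 − 22.38 = 669.4 g (matching Σ of the oxides)
percent by weight: oxide/glass ×100

Glass mass = 669.4 g (batch 691.7 − LOI 22.38).
Composition: Al2O3 5.384%, CaO 4.055%, SiO2 81.55%, SrO 7.322%, PbO 1.687%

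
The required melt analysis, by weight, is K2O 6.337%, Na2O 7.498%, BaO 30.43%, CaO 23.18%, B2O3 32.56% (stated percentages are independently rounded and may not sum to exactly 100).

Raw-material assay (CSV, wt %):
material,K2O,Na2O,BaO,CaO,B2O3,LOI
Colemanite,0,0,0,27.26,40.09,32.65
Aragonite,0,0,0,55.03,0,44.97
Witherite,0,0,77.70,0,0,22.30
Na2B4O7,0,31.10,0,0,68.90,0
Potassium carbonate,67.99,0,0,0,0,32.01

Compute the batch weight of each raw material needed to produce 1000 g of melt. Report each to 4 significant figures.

Batch per 1000 g melt:
  Colemanite: 397.8 g
  Aragonite: 224.2 g
  Witherite: 391.6 g
  Na2B4O7: 241.1 g
  Potassium carbonate: 93.20 g
Total batch = 1348 g; LOI loss = 347.9 g; yield = 74.19%

The whole derivation holds full float precision from start to finish; the intermediate values are displayed with 4-significant-digit rounding across the worked steps; every reported value undergoes a single rounding — all derived quantities are computed using the weight values per 1000 g of glass in exact precision (net glass mass, five oxide percentages, the totals, yield, ignition loss), as given in the question or the answer.
Target oxide masses per 1000 g melt:
  K2O: 6.337% × 1000 = 63.37 g
  Na2O: 7.498% × 1000 = 74.98 g
  BaO: 30.43% × 1000 = 304.3 g
  CaO: 23.18% × 1000 = 231.8 g
  B2O3: 32.56% × 1000 = 325.6 g
Mass-balance tally per oxide from the weights as reported, on the stated basis (target by target, the sums agree up to rounding of the answer):
  K2O: 93.20·0.6799 = 63.37 g (target 63.37 g)
  Na2O: 241.1·0.3110 = 74.98 g (target 74.98 g)
  BaO: 391.6·0.7770 = 304.3 g (target 304.3 g)
  CaO: 397.8·0.2726 + 224.2·0.5503 = 231.8 g (target 231.8 g)
  B2O3: 397.8·0.4009 + 241.1·0.6890 = 325.6 g (target 325.6 g)
Glass-mass closure: net batch after ignition = 1000 g (the Σ of target masses is 1000 g; basis as stated: 1000 g — differing by rounding only).
Total batch = Σ batch = 1348 g; the LOI term Σ batch·LOI equals 347.9 g; the yield ratio, glass ÷ batch: 74.19%.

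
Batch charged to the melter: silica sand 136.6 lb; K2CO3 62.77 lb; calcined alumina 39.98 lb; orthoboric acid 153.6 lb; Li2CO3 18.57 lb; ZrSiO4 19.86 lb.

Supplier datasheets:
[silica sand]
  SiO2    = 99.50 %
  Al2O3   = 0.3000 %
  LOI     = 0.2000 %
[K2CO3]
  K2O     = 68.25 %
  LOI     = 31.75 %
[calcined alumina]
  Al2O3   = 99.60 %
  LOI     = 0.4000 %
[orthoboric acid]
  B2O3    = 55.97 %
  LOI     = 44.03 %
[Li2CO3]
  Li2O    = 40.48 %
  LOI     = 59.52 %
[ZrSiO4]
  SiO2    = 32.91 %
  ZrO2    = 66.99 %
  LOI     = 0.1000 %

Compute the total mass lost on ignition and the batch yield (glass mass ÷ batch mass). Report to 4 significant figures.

Intermediates are printed rounded to 4 significant digits as written — all arithmetic holds full float precision at all times. Each reported figure takes just one rounding. All derived quantities are recomputed in full float precision (yield, ignition loss, net glass mass, totals, six oxide percentages) using the weight values for 332.3 lb of glass, precisely as stated by the problem or answer text.
LOI of each material in turn:
  silica sand: 136.6 × 0.002000 = 0.2732 lb
  K2CO3: 62.77 × 0.3175 = 19.93 lb
  calcined alumina: 39.98 × 0.004000 = 0.1599 lb
  orthoboric acid: 153.6 × 0.4403 = 67.63 lb
  Li2CO3: 18.57 × 0.5952 = 11.05 lb
  ZrSiO4: 19.86 × 0.001000 = 0.01986 lb
Total LOI = 99.07 lb
Glass = batch − LOI = 431.4 − 99.07 = 332.3 lb

LOI loss = 99.07 lb; glass = 332.3 lb; yield = 77.04%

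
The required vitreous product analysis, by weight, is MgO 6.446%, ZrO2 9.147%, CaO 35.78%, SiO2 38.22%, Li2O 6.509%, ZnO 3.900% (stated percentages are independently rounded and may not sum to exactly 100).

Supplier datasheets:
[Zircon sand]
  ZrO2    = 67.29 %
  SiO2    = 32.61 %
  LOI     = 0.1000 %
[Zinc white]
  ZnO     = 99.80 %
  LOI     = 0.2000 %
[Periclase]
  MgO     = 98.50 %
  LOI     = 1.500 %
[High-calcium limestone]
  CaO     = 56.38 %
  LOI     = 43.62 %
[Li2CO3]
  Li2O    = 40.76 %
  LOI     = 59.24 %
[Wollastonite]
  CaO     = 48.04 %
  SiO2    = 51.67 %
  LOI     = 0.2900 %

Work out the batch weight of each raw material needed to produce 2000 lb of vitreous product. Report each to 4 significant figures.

The intermediate values appear, with 4-significant-figure rounding, as written; the working math carries full precision end to end; each reported number carries a single rounding. The derived quantities, which include the six compositions, net glass mass, the yield, ignition loss, the totals, are recomputed in exact precision, precisely as stated by problem or answer, from the weighed amounts on 2000 lb of glass.
Oxide mass targets, per 2000 lb vitreous product:
  MgO: 6.446% × 2000 = 128.9 lb
  ZrO2: 9.147% × 2000 = 182.9 lb
  CaO: 35.78% × 2000 = 715.6 lb
  SiO2: 38.22% × 2000 = 764.4 lb
  Li2O: 6.509% × 2000 = 130.2 lb
  ZnO: 3.900% × 2000 = 78.00 lb
Mass-balance tally per oxide per the reported batch figures, at the basis given (summed amounts equal target values once rounding is allowed for):
  MgO: 130.9·0.9850 = 128.9 lb (target 128.9 lb)
  ZrO2: 271.9·0.6729 = 183.0 lb (target 182.9 lb)
  CaO: 154.9·0.5638 + 1308·0.4804 = 715.7 lb (target 715.6 lb)
  SiO2: 271.9·0.3261 + 1308·0.5167 = 764.5 lb (target 764.4 lb)
  Li2O: 319.4·0.4076 = 130.2 lb (target 130.2 lb)
  ZnO: 78.16·0.9980 = 78.00 lb (target 78.00 lb)
Mass balance on the glass: net batch after ignition = 2000 lb (summing oxide targets gives 2000 lb; against the stated basis, 2000 lb — any gap is answer rounding).
Batch total: Σ batch = 2263 lb; ignition loss, Σ(batch × LOI) = 263.0 lb; yield = glass ÷ total batch = 88.38%.

Batch per 2000 lb vitreous product:
  Zircon sand: 271.9 lb
  Zinc white: 78.16 lb
  Periclase: 130.9 lb
  High-calcium limestone: 154.9 lb
  Li2CO3: 319.4 lb
  Wollastonite: 1308 lb
Total batch = 2263 lb; LOI loss = 263.0 lb; yield = 88.38%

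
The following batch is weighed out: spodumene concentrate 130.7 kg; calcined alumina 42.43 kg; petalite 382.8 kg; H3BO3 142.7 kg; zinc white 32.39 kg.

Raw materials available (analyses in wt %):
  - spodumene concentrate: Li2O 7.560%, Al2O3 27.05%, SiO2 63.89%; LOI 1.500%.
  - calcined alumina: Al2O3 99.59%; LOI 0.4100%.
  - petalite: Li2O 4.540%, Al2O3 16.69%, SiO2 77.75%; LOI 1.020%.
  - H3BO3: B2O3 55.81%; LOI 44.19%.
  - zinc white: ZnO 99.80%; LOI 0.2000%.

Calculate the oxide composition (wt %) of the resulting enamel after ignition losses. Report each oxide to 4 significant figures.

Glass mass = 661.9 kg (batch 731.0 − LOI 69.16).
Composition: B2O3 12.03%, Li2O 4.119%, Al2O3 21.38%, ZnO 4.884%, SiO2 57.59%

The whole derivation runs at full precision from start to finish; rounding to four significant figures extends to each intermediate as shown — each reported value is rounded just once. Derived quantities, which include yield, ignition loss, totals, net glass mass, five oxide percentages, are carried at exact precision, exactly as printed in the problem or answer text, from the weighed amounts for 661.9 kg of glass.
What the batch supplies per oxide:
  B2O3: 142.7·0.5581 = 79.64 kg
  Li2O: 130.7·0.07560 + 382.8·0.04540 = 27.26 kg
  Al2O3: 130.7·0.2705 + 42.43·0.9959 + 382.8·0.1669 = 141.5 kg
  ZnO: 32.39·0.9980 = 32.33 kg
  SiO2: 130.7·0.6389 + 382.8·0.7775 = 381.1 kg
LOI: 130.7·0.01500 + 42.43·0.004100 + 382.8·0.01020 + 142.7·0.4419 + 32.39·0.002000 = 69.16 kg
Net of LOI, the glass mass = 731.0 − 69.16 = 661.9 kg (= the summed oxide contributions)
percent by weight: oxide/glass ×100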